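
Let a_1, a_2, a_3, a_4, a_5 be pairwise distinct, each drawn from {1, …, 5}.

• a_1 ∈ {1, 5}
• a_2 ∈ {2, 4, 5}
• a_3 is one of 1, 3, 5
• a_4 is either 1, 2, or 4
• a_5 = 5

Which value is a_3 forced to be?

a_5 has just one choice, so a_5 = 5. Eliminate 5 elsewhere: a_1, a_2, a_3.
a_1 has just one choice, so a_1 = 1. Remove 1 from a_3, a_4.
So a_3 = 3.

3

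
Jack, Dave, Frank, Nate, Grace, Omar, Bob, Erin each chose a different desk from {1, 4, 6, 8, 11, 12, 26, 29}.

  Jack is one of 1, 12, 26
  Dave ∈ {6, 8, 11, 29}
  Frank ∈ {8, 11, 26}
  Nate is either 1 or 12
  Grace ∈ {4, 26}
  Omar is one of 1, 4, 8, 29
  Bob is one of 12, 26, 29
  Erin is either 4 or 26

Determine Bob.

The 8 variables together cover exactly {1, 4, 6, 8, 11, 12, 26, 29} — 8 values for 8 variables — and 6 appears only in Dave's list, so Dave = 6.
The 7 still-open variables together cover exactly {1, 4, 8, 11, 12, 26, 29} — 7 values for 7 variables — and 11 appears only in Frank's list, so Frank = 11.
The 6 still-open variables draw from only 6 values {1, 4, 8, 12, 26, 29}, so each is used; only Omar can be 8, hence Omar = 8.
The 5 still-open variables draw from only 5 values {1, 4, 12, 26, 29}, so each is used; only Bob can be 29, hence Bob = 29.

29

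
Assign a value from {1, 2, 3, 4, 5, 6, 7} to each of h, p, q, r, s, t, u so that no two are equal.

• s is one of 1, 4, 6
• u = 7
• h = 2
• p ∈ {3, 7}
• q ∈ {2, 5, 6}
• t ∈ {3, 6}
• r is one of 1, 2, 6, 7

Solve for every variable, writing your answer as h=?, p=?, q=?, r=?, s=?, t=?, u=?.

h=2, p=3, q=5, r=1, s=4, t=6, u=7

h must be 2 (only option left). So q, r can't be 2.
That leaves u = 7. So p, r can't be 7.
p must be 3 (only option left). Remove 3 from t.
t must be 6 (only option left). Strike 6 from q, r, s.
q has just one choice, so q = 5.
r has just one choice, so r = 1. Strike 1 from s.
s's domain is down to {4}, so s = 4.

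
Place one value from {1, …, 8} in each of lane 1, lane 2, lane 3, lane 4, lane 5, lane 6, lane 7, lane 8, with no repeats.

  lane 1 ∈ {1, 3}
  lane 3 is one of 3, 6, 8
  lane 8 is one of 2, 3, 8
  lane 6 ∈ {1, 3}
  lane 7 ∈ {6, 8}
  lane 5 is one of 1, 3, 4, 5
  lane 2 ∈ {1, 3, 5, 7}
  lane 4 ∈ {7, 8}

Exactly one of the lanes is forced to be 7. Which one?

lane 4

The 8 variables draw from only 8 values {1, 2, 3, 4, 5, 6, 7, 8}, so each is used; only lane 8 can be 2, hence lane 8 = 2.
The 7 still-open variables together cover exactly {1, 3, 4, 5, 6, 7, 8} — 7 values for 7 variables — and 4 appears only in lane 5's list, so lane 5 = 4.
The 6 still-open variables draw from only 6 values {1, 3, 5, 6, 7, 8}, so each is used; only lane 2 can be 5, hence lane 2 = 5.
The 5 still-open variables together cover exactly {1, 3, 6, 7, 8} — 5 values for 5 variables — and 7 appears only in lane 4's list, so lane 4 = 7.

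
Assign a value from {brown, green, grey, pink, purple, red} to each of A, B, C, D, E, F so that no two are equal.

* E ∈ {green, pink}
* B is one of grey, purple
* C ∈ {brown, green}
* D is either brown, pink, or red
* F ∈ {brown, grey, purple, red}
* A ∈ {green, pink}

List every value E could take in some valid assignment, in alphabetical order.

The 2 variables A and E are confined to {green, pink}, which locks those values in; drop them from C, D.
C's domain is down to {brown}, so C = brown. Eliminate brown elsewhere: D, F.
D's domain is down to {red}, so D = red. So F can't be red.
No further eliminations apply; E can still be any of green, pink.

green, pink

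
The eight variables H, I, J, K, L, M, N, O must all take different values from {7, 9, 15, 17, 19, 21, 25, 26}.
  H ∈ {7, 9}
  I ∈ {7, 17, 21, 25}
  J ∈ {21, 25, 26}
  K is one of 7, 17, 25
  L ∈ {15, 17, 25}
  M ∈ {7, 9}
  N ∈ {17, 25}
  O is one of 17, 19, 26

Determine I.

The 8 variables together cover exactly {7, 9, 15, 17, 19, 21, 25, 26} — 8 values for 8 variables — and 15 appears only in L's list, so L = 15.
The 7 still-open variables together cover exactly {7, 9, 17, 19, 21, 25, 26} — 7 values for 7 variables — and 19 appears only in O's list, so O = 19.
The 6 still-open variables together cover exactly {7, 9, 17, 21, 25, 26} — 6 values for 6 variables — and 26 appears only in J's list, so J = 26.
Among the 5 still-open variables, 21 fits only I (and all 5 values in {7, 9, 17, 21, 25} must be used), so I = 21.

21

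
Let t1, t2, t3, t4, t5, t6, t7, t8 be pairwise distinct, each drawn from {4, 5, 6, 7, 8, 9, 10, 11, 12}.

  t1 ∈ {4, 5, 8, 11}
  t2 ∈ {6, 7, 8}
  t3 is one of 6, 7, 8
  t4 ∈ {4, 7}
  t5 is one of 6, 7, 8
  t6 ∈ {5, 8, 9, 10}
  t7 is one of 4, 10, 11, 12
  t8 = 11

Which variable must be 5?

t1

t8 must be 11 (only option left). Strike 11 from t1, t7.
t2, t3, t5 between them cover only {6, 7, 8} — a naked triple. Remove those values from t1, t4, t6.
t4's domain is down to {4}, so t4 = 4. Strike 4 from t1, t7.
So 5 goes to t1.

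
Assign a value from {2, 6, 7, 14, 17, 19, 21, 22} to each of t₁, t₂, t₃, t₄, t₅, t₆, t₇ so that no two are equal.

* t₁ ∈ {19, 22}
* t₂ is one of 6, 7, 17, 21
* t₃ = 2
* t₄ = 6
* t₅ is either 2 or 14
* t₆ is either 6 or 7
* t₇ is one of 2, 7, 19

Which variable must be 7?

t₃'s domain is down to {2}, so t₃ = 2. Remove 2 from t₅, t₇.
t₄ must be 6 (only option left). Strike 6 from t₂, t₆.
So 7 goes to t₆.

t₆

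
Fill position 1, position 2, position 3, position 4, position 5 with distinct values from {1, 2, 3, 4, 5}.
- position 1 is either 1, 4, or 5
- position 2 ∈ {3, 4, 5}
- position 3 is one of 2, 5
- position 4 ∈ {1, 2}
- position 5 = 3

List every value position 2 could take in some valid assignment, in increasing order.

4, 5

position 5 has just one choice, so position 5 = 3. Strike 3 from position 2.
No further eliminations apply; position 2 can still be any of 4, 5.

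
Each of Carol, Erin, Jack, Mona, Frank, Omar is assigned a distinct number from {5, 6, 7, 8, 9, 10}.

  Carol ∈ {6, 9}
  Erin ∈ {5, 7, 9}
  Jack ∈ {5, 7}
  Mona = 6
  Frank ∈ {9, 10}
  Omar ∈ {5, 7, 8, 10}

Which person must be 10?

Frank

Mona must be 6 (only option left). Strike 6 from Carol.
That leaves Carol = 9. Eliminate 9 elsewhere: Erin, Frank.
So 10 goes to Frank.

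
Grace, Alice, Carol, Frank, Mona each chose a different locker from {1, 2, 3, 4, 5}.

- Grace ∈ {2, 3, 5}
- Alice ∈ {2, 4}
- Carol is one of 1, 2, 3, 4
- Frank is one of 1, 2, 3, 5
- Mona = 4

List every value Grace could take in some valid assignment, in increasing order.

Mona must be 4 (only option left). Eliminate 4 elsewhere: Alice, Carol.
That leaves Alice = 2. Strike 2 from Grace, Carol, Frank.
No further eliminations apply; Grace can still be any of 3, 5.

3, 5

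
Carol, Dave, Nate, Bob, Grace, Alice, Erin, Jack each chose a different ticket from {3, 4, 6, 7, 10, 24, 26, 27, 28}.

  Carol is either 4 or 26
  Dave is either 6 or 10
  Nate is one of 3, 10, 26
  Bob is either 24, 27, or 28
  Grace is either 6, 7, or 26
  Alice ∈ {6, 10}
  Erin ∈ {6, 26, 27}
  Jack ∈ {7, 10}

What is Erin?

Dave and Alice share exactly the 2 values {6, 10}; by pigeonhole those values go to them, so strike 6, 10 from Nate, Grace, Erin, Jack.
Jack must be 7 (only option left). Strike 7 from Grace.
Grace must be 26 (only option left). Strike 26 from Carol, Nate, Erin.
So Erin = 27.

27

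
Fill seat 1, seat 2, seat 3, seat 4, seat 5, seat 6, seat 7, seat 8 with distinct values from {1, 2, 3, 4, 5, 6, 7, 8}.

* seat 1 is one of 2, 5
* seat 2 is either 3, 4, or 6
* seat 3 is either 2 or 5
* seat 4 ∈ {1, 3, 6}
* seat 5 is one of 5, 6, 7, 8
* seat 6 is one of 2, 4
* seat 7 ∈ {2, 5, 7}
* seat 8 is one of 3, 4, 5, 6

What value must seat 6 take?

4

The 8 variables together cover exactly {1, 2, 3, 4, 5, 6, 7, 8} — 8 values for 8 variables — and 1 appears only in seat 4's list, so seat 4 = 1.
The 7 still-open variables together cover exactly {2, 3, 4, 5, 6, 7, 8} — 7 values for 7 variables — and 8 appears only in seat 5's list, so seat 5 = 8.
The 6 still-open variables draw from only 6 values {2, 3, 4, 5, 6, 7}, so each is used; only seat 7 can be 7, hence seat 7 = 7.
The 2 variables seat 1 and seat 3 are confined to {2, 5}, which locks those values in; drop them from seat 6, seat 8.
So seat 6 = 4.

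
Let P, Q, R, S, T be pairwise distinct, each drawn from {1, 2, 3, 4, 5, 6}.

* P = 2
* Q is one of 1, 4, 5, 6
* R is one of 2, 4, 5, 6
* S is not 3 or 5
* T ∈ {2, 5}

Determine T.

P has just one choice, so P = 2. Remove 2 from R, S, T.
So T = 5.

5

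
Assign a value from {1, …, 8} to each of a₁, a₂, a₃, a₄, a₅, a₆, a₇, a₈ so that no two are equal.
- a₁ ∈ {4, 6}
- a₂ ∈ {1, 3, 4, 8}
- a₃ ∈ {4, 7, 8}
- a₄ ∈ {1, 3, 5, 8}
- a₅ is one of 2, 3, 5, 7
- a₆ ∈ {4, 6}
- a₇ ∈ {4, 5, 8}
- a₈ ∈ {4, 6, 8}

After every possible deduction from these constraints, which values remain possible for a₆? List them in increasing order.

4, 6

The 8 variables draw from only 8 values {1, 2, 3, 4, 5, 6, 7, 8}, so each is used; only a₅ can be 2, hence a₅ = 2.
Among the 7 still-open variables, 7 fits only a₃ (and all 7 values in {1, 3, 4, 5, 6, 7, 8} must be used), so a₃ = 7.
a₁ and a₆ between them cover only {4, 6} — a naked pair. Remove those values from a₂, a₇, a₈.
a₈ has just one choice, so a₈ = 8. Strike 8 from a₂, a₄, a₇.
That leaves a₇ = 5. Eliminate 5 elsewhere: a₄.
No further eliminations apply; a₆ can still be any of 4, 6.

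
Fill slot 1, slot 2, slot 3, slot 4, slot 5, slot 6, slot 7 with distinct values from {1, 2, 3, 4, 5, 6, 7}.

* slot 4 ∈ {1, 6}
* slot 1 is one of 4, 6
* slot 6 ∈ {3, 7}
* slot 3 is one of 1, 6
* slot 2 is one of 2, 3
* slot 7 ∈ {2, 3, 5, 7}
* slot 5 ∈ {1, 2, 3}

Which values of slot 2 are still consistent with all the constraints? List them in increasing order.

The 7 variables together cover exactly {1, 2, 3, 4, 5, 6, 7} — 7 values for 7 variables — and 4 appears only in slot 1's list, so slot 1 = 4.
The 6 still-open variables together cover exactly {1, 2, 3, 5, 6, 7} — 6 values for 6 variables — and 5 appears only in slot 7's list, so slot 7 = 5.
The 5 still-open variables draw from only 5 values {1, 2, 3, 6, 7}, so each is used; only slot 6 can be 7, hence slot 6 = 7.
slot 3 and slot 4 between them cover only {1, 6} — a naked pair. Remove those values from slot 5.
No further eliminations apply; slot 2 can still be any of 2, 3.

2, 3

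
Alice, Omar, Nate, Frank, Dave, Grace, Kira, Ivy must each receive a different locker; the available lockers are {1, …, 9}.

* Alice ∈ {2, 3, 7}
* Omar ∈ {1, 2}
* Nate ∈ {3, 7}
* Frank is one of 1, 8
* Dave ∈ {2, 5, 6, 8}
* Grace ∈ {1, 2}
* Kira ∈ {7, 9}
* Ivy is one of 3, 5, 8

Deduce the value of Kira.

9

The 8 variables together cover exactly {1, 2, 3, 5, 6, 7, 8, 9} — 8 values for 8 variables — and 6 appears only in Dave's list, so Dave = 6.
The 7 still-open variables together cover exactly {1, 2, 3, 5, 7, 8, 9} — 7 values for 7 variables — and 5 appears only in Ivy's list, so Ivy = 5.
The 6 still-open variables together cover exactly {1, 2, 3, 7, 8, 9} — 6 values for 6 variables — and 8 appears only in Frank's list, so Frank = 8.
The 5 still-open variables together cover exactly {1, 2, 3, 7, 9} — 5 values for 5 variables — and 9 appears only in Kira's list, so Kira = 9.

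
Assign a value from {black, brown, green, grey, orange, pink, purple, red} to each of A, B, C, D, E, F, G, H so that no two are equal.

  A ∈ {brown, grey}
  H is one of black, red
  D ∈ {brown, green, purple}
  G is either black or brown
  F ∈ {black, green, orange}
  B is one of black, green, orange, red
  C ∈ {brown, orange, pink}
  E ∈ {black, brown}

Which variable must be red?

The 8 variables draw from only 8 values {black, brown, green, grey, orange, pink, purple, red}, so each is used; only A can be grey, hence A = grey.
Among the 7 still-open variables, pink fits only C (and all 7 values in {black, brown, green, orange, pink, purple, red} must be used), so C = pink.
The 6 still-open variables together cover exactly {black, brown, green, orange, purple, red} — 6 values for 6 variables — and purple appears only in D's list, so D = purple.
The 2 variables E and G are confined to {black, brown}, which locks those values in; drop them from B, F, H.
So red goes to H.

H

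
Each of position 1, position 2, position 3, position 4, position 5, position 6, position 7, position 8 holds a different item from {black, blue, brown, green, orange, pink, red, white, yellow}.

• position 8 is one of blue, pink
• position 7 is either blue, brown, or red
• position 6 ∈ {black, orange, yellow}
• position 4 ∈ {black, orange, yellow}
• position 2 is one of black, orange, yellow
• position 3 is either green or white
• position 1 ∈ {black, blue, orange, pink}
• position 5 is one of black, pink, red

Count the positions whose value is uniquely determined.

2

position 2, position 4, position 6 between them cover only {black, orange, yellow} — a naked triple. Remove those values from position 1, position 5.
position 1 and position 8 share exactly the 2 values {blue, pink}; by pigeonhole those values go to them, so strike blue, pink from position 5, position 7.
position 5 has just one choice, so position 5 = red. So position 7 can't be red.
position 7 has just one choice, so position 7 = brown.
Determined: position 5=red, position 7=brown. The other positions each still have more than one consistent value. That makes 2.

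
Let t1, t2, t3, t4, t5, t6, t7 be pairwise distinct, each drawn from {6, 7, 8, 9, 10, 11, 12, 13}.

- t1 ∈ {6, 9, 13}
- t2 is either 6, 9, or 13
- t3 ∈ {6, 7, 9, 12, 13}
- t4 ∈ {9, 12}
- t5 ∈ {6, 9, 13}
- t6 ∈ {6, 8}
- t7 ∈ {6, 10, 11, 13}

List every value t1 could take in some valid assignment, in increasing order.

t1, t2, t5 between them cover only {6, 9, 13} — a naked triple. Remove those values from t3, t4, t6, t7.
That leaves t4 = 12. Strike 12 from t3.
t6's domain is down to {8}, so t6 = 8.
That leaves t3 = 7.
No further eliminations apply; t1 can still be any of 6, 9, 13.

6, 9, 13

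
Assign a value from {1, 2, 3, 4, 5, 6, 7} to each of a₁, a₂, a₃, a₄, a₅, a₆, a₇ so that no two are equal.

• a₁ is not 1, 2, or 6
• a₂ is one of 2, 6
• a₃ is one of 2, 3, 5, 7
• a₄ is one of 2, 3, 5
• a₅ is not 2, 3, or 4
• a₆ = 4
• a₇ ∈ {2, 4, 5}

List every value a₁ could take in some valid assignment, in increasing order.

a₆ must be 4 (only option left). Strike 4 from a₁, a₇.
The 6 still-open variables draw from only 6 values {1, 2, 3, 5, 6, 7}, so each is used; only a₅ can be 1, hence a₅ = 1.
The 5 still-open variables together cover exactly {2, 3, 5, 6, 7} — 5 values for 5 variables — and 6 appears only in a₂'s list, so a₂ = 6.
No further eliminations apply; a₁ can still be any of 3, 5, 7.

3, 5, 7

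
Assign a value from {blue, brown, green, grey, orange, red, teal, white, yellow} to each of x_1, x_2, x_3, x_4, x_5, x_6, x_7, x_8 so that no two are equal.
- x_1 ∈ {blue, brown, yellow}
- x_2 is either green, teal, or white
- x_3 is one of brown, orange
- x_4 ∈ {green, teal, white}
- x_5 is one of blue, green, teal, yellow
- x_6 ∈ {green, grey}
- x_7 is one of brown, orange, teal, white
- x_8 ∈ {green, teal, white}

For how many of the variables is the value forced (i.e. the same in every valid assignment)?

1

The 8 variables draw from only 8 values {blue, brown, green, grey, orange, teal, white, yellow}, so each is used; only x_6 can be grey, hence x_6 = grey.
x_2, x_4, x_8 share exactly the 3 values {green, teal, white}; by pigeonhole those values go to them, so strike green, teal, white from x_5, x_7.
The 2 variables x_3 and x_7 are confined to {brown, orange}, which locks those values in; drop them from x_1.
Determined: x_6=grey. The other variables each still have more than one consistent value. That makes 1.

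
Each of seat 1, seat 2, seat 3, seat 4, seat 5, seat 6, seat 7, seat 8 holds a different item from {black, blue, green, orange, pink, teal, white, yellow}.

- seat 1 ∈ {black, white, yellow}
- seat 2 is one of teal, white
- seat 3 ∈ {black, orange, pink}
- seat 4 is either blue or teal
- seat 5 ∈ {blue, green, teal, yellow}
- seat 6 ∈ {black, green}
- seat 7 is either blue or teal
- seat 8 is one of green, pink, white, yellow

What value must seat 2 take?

white

Among the 8 variables, orange fits only seat 3 (and all 8 values in {black, blue, green, orange, pink, teal, white, yellow} must be used), so seat 3 = orange.
The 7 still-open variables together cover exactly {black, blue, green, pink, teal, white, yellow} — 7 values for 7 variables — and pink appears only in seat 8's list, so seat 8 = pink.
The 2 variables seat 4 and seat 7 are confined to {blue, teal}, which locks those values in; drop them from seat 2, seat 5.
So seat 2 = white.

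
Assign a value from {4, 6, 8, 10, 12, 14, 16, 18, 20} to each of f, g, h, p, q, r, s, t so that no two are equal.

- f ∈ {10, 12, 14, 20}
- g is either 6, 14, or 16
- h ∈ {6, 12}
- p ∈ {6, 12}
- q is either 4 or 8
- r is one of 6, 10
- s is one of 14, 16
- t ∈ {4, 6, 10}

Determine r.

10

The 8 variables together cover exactly {4, 6, 8, 10, 12, 14, 16, 20} — 8 values for 8 variables — and 8 appears only in q's list, so q = 8.
The 7 still-open variables draw from only 7 values {4, 6, 10, 12, 14, 16, 20}, so each is used; only t can be 4, hence t = 4.
The 6 still-open variables draw from only 6 values {6, 10, 12, 14, 16, 20}, so each is used; only f can be 20, hence f = 20.
The 5 still-open variables draw from only 5 values {6, 10, 12, 14, 16}, so each is used; only r can be 10, hence r = 10.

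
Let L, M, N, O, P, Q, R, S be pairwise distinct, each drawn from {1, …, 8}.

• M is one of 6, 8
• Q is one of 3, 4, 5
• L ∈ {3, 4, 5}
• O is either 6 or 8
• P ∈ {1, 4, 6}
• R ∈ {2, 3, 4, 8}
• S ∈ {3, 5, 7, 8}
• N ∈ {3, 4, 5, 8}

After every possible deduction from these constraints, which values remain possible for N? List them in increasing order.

The 8 variables draw from only 8 values {1, 2, 3, 4, 5, 6, 7, 8}, so each is used; only P can be 1, hence P = 1.
The 7 still-open variables together cover exactly {2, 3, 4, 5, 6, 7, 8} — 7 values for 7 variables — and 2 appears only in R's list, so R = 2.
The 6 still-open variables together cover exactly {3, 4, 5, 6, 7, 8} — 6 values for 6 variables — and 7 appears only in S's list, so S = 7.
M and O between them cover only {6, 8} — a naked pair. Remove those values from N.
No further eliminations apply; N can still be any of 3, 4, 5.

3, 4, 5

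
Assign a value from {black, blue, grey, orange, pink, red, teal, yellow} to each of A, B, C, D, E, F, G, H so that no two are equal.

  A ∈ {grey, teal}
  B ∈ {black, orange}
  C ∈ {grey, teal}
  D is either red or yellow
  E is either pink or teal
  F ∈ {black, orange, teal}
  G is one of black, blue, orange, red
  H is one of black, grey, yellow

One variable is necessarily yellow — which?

The 8 variables together cover exactly {black, blue, grey, orange, pink, red, teal, yellow} — 8 values for 8 variables — and blue appears only in G's list, so G = blue.
The 7 still-open variables draw from only 7 values {black, grey, orange, pink, red, teal, yellow}, so each is used; only E can be pink, hence E = pink.
The 6 still-open variables draw from only 6 values {black, grey, orange, red, teal, yellow}, so each is used; only D can be red, hence D = red.
The 5 still-open variables together cover exactly {black, grey, orange, teal, yellow} — 5 values for 5 variables — and yellow appears only in H's list, so H = yellow.

H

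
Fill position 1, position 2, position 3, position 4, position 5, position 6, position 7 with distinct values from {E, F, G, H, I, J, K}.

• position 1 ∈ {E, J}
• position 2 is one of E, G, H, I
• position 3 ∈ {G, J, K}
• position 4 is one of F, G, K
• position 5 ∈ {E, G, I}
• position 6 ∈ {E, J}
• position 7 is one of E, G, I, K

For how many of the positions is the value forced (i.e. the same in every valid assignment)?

The 7 variables draw from only 7 values {E, F, G, H, I, J, K}, so each is used; only position 4 can be F, hence position 4 = F.
The 6 still-open variables together cover exactly {E, G, H, I, J, K} — 6 values for 6 variables — and H appears only in position 2's list, so position 2 = H.
position 1 and position 6 share exactly the 2 values {E, J}; by pigeonhole those values go to them, so strike E, J from position 3, position 5, position 7.
Determined: position 2=H, position 4=F. The other positions each still have more than one consistent value. That makes 2.

2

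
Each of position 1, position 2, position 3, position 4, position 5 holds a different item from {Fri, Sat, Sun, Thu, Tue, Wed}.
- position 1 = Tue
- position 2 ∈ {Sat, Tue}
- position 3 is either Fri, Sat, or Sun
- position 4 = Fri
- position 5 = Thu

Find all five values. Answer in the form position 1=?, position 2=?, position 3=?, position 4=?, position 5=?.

position 1 has just one choice, so position 1 = Tue. Eliminate Tue elsewhere: position 2.
position 2 must be Sat (only option left). Eliminate Sat elsewhere: position 3.
position 4 must be Fri (only option left). So position 3 can't be Fri.
position 5 has just one choice, so position 5 = Thu.
That leaves position 3 = Sun.

position 1=Tue, position 2=Sat, position 3=Sun, position 4=Fri, position 5=Thu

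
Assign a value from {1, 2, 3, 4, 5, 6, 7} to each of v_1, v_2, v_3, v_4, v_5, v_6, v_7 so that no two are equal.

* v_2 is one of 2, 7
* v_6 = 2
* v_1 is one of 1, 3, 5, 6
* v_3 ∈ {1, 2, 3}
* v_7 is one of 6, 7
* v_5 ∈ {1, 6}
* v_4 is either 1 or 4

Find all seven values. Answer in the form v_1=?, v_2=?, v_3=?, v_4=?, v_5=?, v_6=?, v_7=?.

v_1=5, v_2=7, v_3=3, v_4=4, v_5=1, v_6=2, v_7=6

v_6's domain is down to {2}, so v_6 = 2. So v_2, v_3 can't be 2.
That leaves v_2 = 7. Strike 7 from v_7.
That leaves v_7 = 6. Remove 6 from v_1, v_5.
v_5 has just one choice, so v_5 = 1. Eliminate 1 elsewhere: v_1, v_3, v_4.
That leaves v_3 = 3. So v_1 can't be 3.
v_4 has just one choice, so v_4 = 4.
v_1 has just one choice, so v_1 = 5.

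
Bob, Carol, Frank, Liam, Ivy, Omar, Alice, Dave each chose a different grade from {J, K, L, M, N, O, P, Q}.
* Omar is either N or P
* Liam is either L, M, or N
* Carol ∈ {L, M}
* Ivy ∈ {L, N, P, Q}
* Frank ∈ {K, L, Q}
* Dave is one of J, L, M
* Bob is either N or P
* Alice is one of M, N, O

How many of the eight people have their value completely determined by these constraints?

The 8 variables together cover exactly {J, K, L, M, N, O, P, Q} — 8 values for 8 variables — and J appears only in Dave's list, so Dave = J.
Among the 7 still-open variables, K fits only Frank (and all 7 values in {K, L, M, N, O, P, Q} must be used), so Frank = K.
The 6 still-open variables together cover exactly {L, M, N, O, P, Q} — 6 values for 6 variables — and O appears only in Alice's list, so Alice = O.
The 5 still-open variables draw from only 5 values {L, M, N, P, Q}, so each is used; only Ivy can be Q, hence Ivy = Q.
Bob and Omar between them cover only {N, P} — a naked pair. Remove those values from Liam.
Determined: Frank=K, Ivy=Q, Alice=O, Dave=J. The other people each still have more than one consistent value. That makes 4.

4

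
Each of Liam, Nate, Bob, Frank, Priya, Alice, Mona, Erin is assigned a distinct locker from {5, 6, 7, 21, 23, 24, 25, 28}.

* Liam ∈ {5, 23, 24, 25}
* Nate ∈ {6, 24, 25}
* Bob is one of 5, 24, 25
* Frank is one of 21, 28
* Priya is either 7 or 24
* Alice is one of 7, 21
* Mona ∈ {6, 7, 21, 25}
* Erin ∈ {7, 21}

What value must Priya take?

24

Among the 8 variables, 23 fits only Liam (and all 8 values in {5, 6, 7, 21, 23, 24, 25, 28} must be used), so Liam = 23.
The 7 still-open variables draw from only 7 values {5, 6, 7, 21, 24, 25, 28}, so each is used; only Bob can be 5, hence Bob = 5.
Among the 6 still-open variables, 28 fits only Frank (and all 6 values in {6, 7, 21, 24, 25, 28} must be used), so Frank = 28.
The 2 variables Alice and Erin are confined to {7, 21}, which locks those values in; drop them from Priya, Mona.
So Priya = 24.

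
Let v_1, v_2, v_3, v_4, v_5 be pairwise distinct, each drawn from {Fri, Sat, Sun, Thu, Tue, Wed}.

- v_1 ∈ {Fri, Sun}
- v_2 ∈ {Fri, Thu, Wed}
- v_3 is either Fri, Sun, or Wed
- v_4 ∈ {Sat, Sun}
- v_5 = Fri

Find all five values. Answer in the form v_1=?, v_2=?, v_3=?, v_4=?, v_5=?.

v_1=Sun, v_2=Thu, v_3=Wed, v_4=Sat, v_5=Fri

v_5's domain is down to {Fri}, so v_5 = Fri. Remove Fri from v_1, v_2, v_3.
v_1 has just one choice, so v_1 = Sun. Eliminate Sun elsewhere: v_3, v_4.
v_3 must be Wed (only option left). Remove Wed from v_2.
v_4's domain is down to {Sat}, so v_4 = Sat.
v_2 has just one choice, so v_2 = Thu.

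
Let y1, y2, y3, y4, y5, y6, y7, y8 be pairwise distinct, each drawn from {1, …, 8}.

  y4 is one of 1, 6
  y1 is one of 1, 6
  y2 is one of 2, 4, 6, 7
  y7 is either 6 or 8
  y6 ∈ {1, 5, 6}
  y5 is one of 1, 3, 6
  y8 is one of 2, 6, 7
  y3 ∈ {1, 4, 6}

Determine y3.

4

Among the 8 variables, 3 fits only y5 (and all 8 values in {1, 2, 3, 4, 5, 6, 7, 8} must be used), so y5 = 3.
Among the 7 still-open variables, 5 fits only y6 (and all 7 values in {1, 2, 4, 5, 6, 7, 8} must be used), so y6 = 5.
The 6 still-open variables together cover exactly {1, 2, 4, 6, 7, 8} — 6 values for 6 variables — and 8 appears only in y7's list, so y7 = 8.
y1 and y4 share exactly the 2 values {1, 6}; by pigeonhole those values go to them, so strike 1, 6 from y2, y3, y8.
So y3 = 4.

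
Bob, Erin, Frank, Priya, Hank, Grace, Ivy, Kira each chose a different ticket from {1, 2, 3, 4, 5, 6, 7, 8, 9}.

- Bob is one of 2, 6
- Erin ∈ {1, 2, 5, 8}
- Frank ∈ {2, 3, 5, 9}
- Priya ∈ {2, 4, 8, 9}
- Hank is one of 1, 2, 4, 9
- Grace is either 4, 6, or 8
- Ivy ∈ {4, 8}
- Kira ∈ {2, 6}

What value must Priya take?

The 8 variables together cover exactly {1, 2, 3, 4, 5, 6, 8, 9} — 8 values for 8 variables — and 3 appears only in Frank's list, so Frank = 3.
Among the 7 still-open variables, 5 fits only Erin (and all 7 values in {1, 2, 4, 5, 6, 8, 9} must be used), so Erin = 5.
Among the 6 still-open variables, 1 fits only Hank (and all 6 values in {1, 2, 4, 6, 8, 9} must be used), so Hank = 1.
The 5 still-open variables draw from only 5 values {2, 4, 6, 8, 9}, so each is used; only Priya can be 9, hence Priya = 9.

9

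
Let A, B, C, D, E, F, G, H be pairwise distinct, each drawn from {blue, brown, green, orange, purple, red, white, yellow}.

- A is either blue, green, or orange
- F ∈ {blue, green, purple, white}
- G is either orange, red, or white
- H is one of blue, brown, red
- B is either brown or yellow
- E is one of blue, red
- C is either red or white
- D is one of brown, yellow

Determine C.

The 8 variables draw from only 8 values {blue, brown, green, orange, purple, red, white, yellow}, so each is used; only F can be purple, hence F = purple.
Among the 7 still-open variables, green fits only A (and all 7 values in {blue, brown, green, orange, red, white, yellow} must be used), so A = green.
Among the 6 still-open variables, orange fits only G (and all 6 values in {blue, brown, orange, red, white, yellow} must be used), so G = orange.
The 5 still-open variables draw from only 5 values {blue, brown, red, white, yellow}, so each is used; only C can be white, hence C = white.

white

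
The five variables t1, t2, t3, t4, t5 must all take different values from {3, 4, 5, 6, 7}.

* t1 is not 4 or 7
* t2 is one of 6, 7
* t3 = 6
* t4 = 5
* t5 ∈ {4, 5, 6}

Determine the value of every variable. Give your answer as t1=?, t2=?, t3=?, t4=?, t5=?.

t1=3, t2=7, t3=6, t4=5, t5=4

t3's domain is down to {6}, so t3 = 6. So t1, t2, t5 can't be 6.
t4's domain is down to {5}, so t4 = 5. Eliminate 5 elsewhere: t1, t5.
That leaves t5 = 4.
t1's domain is down to {3}, so t1 = 3.
t2's domain is down to {7}, so t2 = 7.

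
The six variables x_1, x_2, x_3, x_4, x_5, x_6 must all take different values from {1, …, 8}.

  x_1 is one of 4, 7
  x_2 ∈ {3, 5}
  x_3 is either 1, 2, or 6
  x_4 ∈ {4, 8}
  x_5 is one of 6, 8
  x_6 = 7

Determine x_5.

x_6 has just one choice, so x_6 = 7. Eliminate 7 elsewhere: x_1.
x_1 must be 4 (only option left). Strike 4 from x_4.
That leaves x_4 = 8. Strike 8 from x_5.
So x_5 = 6.

6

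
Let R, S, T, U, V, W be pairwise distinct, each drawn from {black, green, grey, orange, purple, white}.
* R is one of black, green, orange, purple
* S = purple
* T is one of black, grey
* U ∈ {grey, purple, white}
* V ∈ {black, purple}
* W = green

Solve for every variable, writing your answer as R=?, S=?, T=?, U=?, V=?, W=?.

S's domain is down to {purple}, so S = purple. So R, U, V can't be purple.
V must be black (only option left). Eliminate black elsewhere: R, T.
W must be green (only option left). Eliminate green elsewhere: R.
R's domain is down to {orange}, so R = orange.
T must be grey (only option left). Remove grey from U.
U must be white (only option left).

R=orange, S=purple, T=grey, U=white, V=black, W=green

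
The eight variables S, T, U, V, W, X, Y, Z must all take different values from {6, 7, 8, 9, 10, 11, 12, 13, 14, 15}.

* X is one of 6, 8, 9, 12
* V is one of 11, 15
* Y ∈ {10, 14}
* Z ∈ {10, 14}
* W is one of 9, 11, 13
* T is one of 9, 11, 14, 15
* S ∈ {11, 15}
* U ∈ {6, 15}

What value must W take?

S and V between them cover only {11, 15} — a naked pair. Remove those values from T, U, W.
U has just one choice, so U = 6. So X can't be 6.
Y and Z share exactly the 2 values {10, 14}; by pigeonhole those values go to them, so strike 10, 14 from T.
T has just one choice, so T = 9. So W, X can't be 9.
So W = 13.

13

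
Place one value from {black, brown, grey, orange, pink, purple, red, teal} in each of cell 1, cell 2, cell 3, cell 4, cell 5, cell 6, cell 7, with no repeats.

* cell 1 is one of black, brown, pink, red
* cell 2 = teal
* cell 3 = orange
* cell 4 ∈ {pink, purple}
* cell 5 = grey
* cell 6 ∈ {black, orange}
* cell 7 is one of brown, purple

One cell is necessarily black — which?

cell 2 has just one choice, so cell 2 = teal.
cell 3 has just one choice, so cell 3 = orange. Strike orange from cell 6.
So black goes to cell 6.

cell 6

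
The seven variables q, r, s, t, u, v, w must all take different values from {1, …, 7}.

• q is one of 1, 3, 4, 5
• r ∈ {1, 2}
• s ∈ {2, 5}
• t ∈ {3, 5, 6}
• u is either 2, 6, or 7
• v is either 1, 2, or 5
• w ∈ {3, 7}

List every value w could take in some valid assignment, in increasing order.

The 7 variables draw from only 7 values {1, 2, 3, 4, 5, 6, 7}, so each is used; only q can be 4, hence q = 4.
r, s, v between them cover only {1, 2, 5} — a naked triple. Remove those values from t, u.
No further eliminations apply; w can still be any of 3, 7.

3, 7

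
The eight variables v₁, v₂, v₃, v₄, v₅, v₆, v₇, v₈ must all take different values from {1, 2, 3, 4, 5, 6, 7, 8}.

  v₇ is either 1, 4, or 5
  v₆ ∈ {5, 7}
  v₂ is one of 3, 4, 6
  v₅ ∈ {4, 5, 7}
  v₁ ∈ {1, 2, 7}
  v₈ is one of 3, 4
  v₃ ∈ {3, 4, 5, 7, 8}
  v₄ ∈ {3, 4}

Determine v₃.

8

The 8 variables together cover exactly {1, 2, 3, 4, 5, 6, 7, 8} — 8 values for 8 variables — and 2 appears only in v₁'s list, so v₁ = 2.
The 7 still-open variables draw from only 7 values {1, 3, 4, 5, 6, 7, 8}, so each is used; only v₇ can be 1, hence v₇ = 1.
Among the 6 still-open variables, 6 fits only v₂ (and all 6 values in {3, 4, 5, 6, 7, 8} must be used), so v₂ = 6.
The 5 still-open variables together cover exactly {3, 4, 5, 7, 8} — 5 values for 5 variables — and 8 appears only in v₃'s list, so v₃ = 8.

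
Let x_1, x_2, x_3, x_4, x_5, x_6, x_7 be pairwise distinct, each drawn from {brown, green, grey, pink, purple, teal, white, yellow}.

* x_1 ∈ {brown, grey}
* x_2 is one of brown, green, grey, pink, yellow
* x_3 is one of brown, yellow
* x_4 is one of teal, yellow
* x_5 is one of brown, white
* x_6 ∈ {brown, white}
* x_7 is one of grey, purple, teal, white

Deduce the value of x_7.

purple

x_5 and x_6 between them cover only {brown, white} — a naked pair. Remove those values from x_1, x_2, x_3, x_7.
That leaves x_1 = grey. Remove grey from x_2, x_7.
x_3's domain is down to {yellow}, so x_3 = yellow. Remove yellow from x_2, x_4.
x_4 has just one choice, so x_4 = teal. Strike teal from x_7.
So x_7 = purple.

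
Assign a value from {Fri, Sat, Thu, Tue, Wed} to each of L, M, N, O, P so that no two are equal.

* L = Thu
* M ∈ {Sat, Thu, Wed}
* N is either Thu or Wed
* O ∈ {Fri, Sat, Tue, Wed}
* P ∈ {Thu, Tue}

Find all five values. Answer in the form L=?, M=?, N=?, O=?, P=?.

L must be Thu (only option left). So M, N, P can't be Thu.
N must be Wed (only option left). Eliminate Wed elsewhere: M, O.
P's domain is down to {Tue}, so P = Tue. Strike Tue from O.
M has just one choice, so M = Sat. So O can't be Sat.
O's domain is down to {Fri}, so O = Fri.

L=Thu, M=Sat, N=Wed, O=Fri, P=Tue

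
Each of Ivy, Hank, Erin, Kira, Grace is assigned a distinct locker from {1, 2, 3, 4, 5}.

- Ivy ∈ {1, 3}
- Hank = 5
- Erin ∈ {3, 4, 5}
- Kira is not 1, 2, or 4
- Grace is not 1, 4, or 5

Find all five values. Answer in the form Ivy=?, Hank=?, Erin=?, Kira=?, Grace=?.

Ivy=1, Hank=5, Erin=4, Kira=3, Grace=2

Hank's domain is down to {5}, so Hank = 5. Eliminate 5 elsewhere: Erin, Kira.
Kira's domain is down to {3}, so Kira = 3. Remove 3 from Ivy, Erin, Grace.
That leaves Grace = 2.
That leaves Ivy = 1.
Erin must be 4 (only option left).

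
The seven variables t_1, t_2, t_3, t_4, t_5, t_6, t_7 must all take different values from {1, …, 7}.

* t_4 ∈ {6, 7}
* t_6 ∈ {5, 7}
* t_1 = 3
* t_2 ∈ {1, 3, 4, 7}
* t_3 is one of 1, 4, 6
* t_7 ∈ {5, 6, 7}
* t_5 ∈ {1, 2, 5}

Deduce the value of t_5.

t_1 must be 3 (only option left). So t_2 can't be 3.
The 6 still-open variables draw from only 6 values {1, 2, 4, 5, 6, 7}, so each is used; only t_5 can be 2, hence t_5 = 2.

2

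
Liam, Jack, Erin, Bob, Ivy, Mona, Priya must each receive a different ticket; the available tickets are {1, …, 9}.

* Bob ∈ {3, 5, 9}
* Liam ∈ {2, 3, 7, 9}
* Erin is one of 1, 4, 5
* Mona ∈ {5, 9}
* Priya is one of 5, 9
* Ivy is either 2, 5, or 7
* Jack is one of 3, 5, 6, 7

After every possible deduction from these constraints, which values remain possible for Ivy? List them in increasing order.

Mona and Priya between them cover only {5, 9} — a naked pair. Remove those values from Liam, Jack, Erin, Bob, Ivy.
Bob must be 3 (only option left). Remove 3 from Liam, Jack.
Liam and Ivy share exactly the 2 values {2, 7}; by pigeonhole those values go to them, so strike 2, 7 from Jack.
Jack must be 6 (only option left).
No further eliminations apply; Ivy can still be any of 2, 7.

2, 7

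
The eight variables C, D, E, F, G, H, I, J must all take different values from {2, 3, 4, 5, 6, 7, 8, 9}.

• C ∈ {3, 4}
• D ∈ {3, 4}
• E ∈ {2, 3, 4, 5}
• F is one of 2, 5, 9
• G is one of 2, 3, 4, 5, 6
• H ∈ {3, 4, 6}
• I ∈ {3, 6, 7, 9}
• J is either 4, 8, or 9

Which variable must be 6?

The 8 variables together cover exactly {2, 3, 4, 5, 6, 7, 8, 9} — 8 values for 8 variables — and 7 appears only in I's list, so I = 7.
The 7 still-open variables together cover exactly {2, 3, 4, 5, 6, 8, 9} — 7 values for 7 variables — and 8 appears only in J's list, so J = 8.
The 6 still-open variables draw from only 6 values {2, 3, 4, 5, 6, 9}, so each is used; only F can be 9, hence F = 9.
C and D between them cover only {3, 4} — a naked pair. Remove those values from E, G, H.
So 6 goes to H.

H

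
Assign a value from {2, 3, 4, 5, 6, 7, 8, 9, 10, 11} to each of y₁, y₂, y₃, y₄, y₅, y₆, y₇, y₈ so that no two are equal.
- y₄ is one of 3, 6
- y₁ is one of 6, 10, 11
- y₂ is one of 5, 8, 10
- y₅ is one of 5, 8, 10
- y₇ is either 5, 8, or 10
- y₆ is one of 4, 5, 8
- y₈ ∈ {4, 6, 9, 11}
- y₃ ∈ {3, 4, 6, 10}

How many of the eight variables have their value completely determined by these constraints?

3

The 8 variables draw from only 8 values {3, 4, 5, 6, 8, 9, 10, 11}, so each is used; only y₈ can be 9, hence y₈ = 9.
The 7 still-open variables draw from only 7 values {3, 4, 5, 6, 8, 10, 11}, so each is used; only y₁ can be 11, hence y₁ = 11.
y₂, y₅, y₇ share exactly the 3 values {5, 8, 10}; by pigeonhole those values go to them, so strike 5, 8, 10 from y₃, y₆.
That leaves y₆ = 4. Eliminate 4 elsewhere: y₃.
Determined: y₁=11, y₆=4, y₈=9. The other variables each still have more than one consistent value. That makes 3.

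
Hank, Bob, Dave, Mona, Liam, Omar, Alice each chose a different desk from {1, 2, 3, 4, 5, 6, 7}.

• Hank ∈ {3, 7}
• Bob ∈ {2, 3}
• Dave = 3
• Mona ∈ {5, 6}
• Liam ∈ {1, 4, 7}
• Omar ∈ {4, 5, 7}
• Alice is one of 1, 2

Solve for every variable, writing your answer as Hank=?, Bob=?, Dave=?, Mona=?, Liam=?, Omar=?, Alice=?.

Hank=7, Bob=2, Dave=3, Mona=6, Liam=4, Omar=5, Alice=1

Dave must be 3 (only option left). Eliminate 3 elsewhere: Hank, Bob.
That leaves Hank = 7. So Liam, Omar can't be 7.
Bob's domain is down to {2}, so Bob = 2. Eliminate 2 elsewhere: Alice.
That leaves Alice = 1. So Liam can't be 1.
Liam has just one choice, so Liam = 4. So Omar can't be 4.
Omar's domain is down to {5}, so Omar = 5. Eliminate 5 elsewhere: Mona.
Mona has just one choice, so Mona = 6.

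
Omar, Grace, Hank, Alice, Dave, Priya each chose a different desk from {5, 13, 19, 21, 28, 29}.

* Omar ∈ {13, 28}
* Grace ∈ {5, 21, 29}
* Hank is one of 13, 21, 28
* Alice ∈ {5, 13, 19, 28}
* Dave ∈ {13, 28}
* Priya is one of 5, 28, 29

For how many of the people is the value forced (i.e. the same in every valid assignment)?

The 6 variables draw from only 6 values {5, 13, 19, 21, 28, 29}, so each is used; only Alice can be 19, hence Alice = 19.
The 2 variables Omar and Dave are confined to {13, 28}, which locks those values in; drop them from Hank, Priya.
That leaves Hank = 21. Remove 21 from Grace.
Determined: Hank=21, Alice=19. The other people each still have more than one consistent value. That makes 2.

2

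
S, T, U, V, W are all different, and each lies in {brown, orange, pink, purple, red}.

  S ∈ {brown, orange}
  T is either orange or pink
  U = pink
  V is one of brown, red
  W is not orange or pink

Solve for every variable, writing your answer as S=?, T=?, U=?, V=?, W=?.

S=brown, T=orange, U=pink, V=red, W=purple

U's domain is down to {pink}, so U = pink. Eliminate pink elsewhere: T.
T's domain is down to {orange}, so T = orange. Eliminate orange elsewhere: S.
That leaves S = brown. So V, W can't be brown.
V has just one choice, so V = red. Strike red from W.
W has just one choice, so W = purple.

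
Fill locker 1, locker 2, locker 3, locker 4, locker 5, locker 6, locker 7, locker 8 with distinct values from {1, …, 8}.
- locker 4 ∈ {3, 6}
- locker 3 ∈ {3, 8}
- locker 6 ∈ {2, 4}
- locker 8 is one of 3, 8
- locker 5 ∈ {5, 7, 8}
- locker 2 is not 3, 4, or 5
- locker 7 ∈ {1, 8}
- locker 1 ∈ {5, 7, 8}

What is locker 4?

6

The 8 variables together cover exactly {1, 2, 3, 4, 5, 6, 7, 8} — 8 values for 8 variables — and 4 appears only in locker 6's list, so locker 6 = 4.
The 7 still-open variables draw from only 7 values {1, 2, 3, 5, 6, 7, 8}, so each is used; only locker 2 can be 2, hence locker 2 = 2.
The 6 still-open variables together cover exactly {1, 3, 5, 6, 7, 8} — 6 values for 6 variables — and 1 appears only in locker 7's list, so locker 7 = 1.
The 5 still-open variables together cover exactly {3, 5, 6, 7, 8} — 5 values for 5 variables — and 6 appears only in locker 4's list, so locker 4 = 6.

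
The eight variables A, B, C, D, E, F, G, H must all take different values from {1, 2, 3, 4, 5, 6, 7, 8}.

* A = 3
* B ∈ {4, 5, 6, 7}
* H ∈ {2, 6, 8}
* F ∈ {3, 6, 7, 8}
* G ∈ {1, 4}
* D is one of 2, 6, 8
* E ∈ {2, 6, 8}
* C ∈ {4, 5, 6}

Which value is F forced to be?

A must be 3 (only option left). Eliminate 3 elsewhere: F.
The 7 still-open variables together cover exactly {1, 2, 4, 5, 6, 7, 8} — 7 values for 7 variables — and 1 appears only in G's list, so G = 1.
The 3 variables D, E, H are confined to {2, 6, 8}, which locks those values in; drop them from B, C, F.
So F = 7.

7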